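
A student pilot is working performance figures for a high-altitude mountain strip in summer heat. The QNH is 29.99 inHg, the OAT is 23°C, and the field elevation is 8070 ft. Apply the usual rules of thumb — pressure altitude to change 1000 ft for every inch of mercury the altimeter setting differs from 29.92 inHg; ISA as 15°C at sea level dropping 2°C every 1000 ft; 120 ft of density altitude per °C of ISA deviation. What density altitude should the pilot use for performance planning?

10880 ft

Pressure altitude = 8070 + (29.92 − 29.99) × 1000 = 8070 + (-70) = 8000 ft.
ISA temperature at 8000 ft = 15 − 2 × (8000/1000) = -1°C.
ISA deviation = 23 − (-1) = +24°C.
Density altitude = 8000 + 120 × (24) = 10880 ft.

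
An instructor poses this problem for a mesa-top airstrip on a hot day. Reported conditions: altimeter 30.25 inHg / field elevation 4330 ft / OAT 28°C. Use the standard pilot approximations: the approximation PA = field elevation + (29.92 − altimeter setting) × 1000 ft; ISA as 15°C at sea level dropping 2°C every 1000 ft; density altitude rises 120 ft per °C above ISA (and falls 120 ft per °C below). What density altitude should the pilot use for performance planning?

Pressure altitude = 4330 + (29.92 − 30.25) × 1000 = 4330 + (-330) = 4000 ft.
ISA temperature at 4000 ft = 15 − 2 × (4000/1000) = 7°C.
ISA deviation = 28 − 7 = +21°C.
Density altitude = 4000 + 120 × (21) = 6520 ft.

6520 ft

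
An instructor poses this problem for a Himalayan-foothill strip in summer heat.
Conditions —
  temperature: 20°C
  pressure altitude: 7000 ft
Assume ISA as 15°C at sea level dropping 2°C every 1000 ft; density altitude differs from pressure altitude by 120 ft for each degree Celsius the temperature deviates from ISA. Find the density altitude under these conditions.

ISA temperature at 7000 ft = 15 − 2 × (7000/1000) = 1°C.
ISA deviation = 20 − 1 = +19°C.
Density altitude = 7000 + 120 × (19) = 7000 + (+2280) = 9280 ft.

9280 ft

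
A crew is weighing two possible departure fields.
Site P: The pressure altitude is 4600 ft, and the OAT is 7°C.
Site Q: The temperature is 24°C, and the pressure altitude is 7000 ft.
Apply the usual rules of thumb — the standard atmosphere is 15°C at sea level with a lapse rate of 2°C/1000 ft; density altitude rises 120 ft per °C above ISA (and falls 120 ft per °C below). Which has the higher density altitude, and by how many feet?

Site Q by 5016 ft

Site P: ISA temp = 5.8°C, deviation +1.2°C, DA = 4600 + 120 × 1.2 = 4744 ft.
Site Q: ISA temp = 1°C, deviation +23°C, DA = 7000 + 120 × 23 = 9760 ft.
Site Q is higher by 9760 − 4744 = 5016 ft.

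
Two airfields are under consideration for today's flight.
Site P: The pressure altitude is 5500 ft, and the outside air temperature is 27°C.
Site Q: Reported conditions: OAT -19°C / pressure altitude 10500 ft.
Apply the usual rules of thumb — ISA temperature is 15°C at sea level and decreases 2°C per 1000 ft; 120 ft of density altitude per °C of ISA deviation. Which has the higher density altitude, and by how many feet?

Site Q by 680 ft

Site P: ISA temp = 4°C, deviation +23°C, DA = 5500 + 120 × 23 = 8260 ft.
Site Q: ISA temp = -6°C, deviation -13°C, DA = 10500 + 120 × (-13) = 8940 ft.
Site Q is higher by 8940 − 8260 = 680 ft.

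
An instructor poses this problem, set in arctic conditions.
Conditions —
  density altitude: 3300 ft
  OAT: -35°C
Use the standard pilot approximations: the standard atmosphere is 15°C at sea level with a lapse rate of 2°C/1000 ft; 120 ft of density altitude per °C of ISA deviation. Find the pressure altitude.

7500 ft

DA = PA + 120 × (OAT − (15 − 2·PA/1000)) = PA + 120·OAT − 1800 + 0.24·PA = 1.24·PA + 120·OAT − 1800.
So 1.24·PA = 3300 − 120 × (-35) + 1800 = 9300.
PA = 9300 / 1.24 = 7500 ft.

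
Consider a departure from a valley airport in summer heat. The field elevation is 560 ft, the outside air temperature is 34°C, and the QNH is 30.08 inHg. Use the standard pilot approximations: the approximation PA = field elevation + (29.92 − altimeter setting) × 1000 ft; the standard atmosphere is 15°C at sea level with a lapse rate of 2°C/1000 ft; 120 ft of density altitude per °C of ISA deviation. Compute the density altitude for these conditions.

2776 ft

Pressure altitude = 560 + (29.92 − 30.08) × 1000 = 560 + (-160) = 400 ft.
ISA temperature at 400 ft = 15 − 2 × (400/1000) = 14.2°C.
ISA deviation = 34 − 14.2 = +19.8°C.
Density altitude = 400 + 120 × (19.8) = 2776 ft.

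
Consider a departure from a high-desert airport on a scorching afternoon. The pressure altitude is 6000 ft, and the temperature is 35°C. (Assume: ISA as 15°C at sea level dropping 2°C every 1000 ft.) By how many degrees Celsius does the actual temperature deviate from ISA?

ISA+32°C

ISA temperature at 6000 ft = 15 − 2 × (6000/1000) = 3°C.
Deviation = OAT − ISA = 35 − 3 = +32°C.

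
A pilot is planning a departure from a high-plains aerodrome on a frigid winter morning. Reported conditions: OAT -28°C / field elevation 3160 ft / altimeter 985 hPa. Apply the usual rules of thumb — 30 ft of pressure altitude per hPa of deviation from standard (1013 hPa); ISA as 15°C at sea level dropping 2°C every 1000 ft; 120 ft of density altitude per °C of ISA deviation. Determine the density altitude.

-200 ft

Pressure altitude = 3160 + (1013 − 985) × 30 = 3160 + (+840) = 4000 ft.
ISA temperature at 4000 ft = 15 − 2 × (4000/1000) = 7°C.
ISA deviation = -28 − 7 = -35°C.
Density altitude = 4000 + 120 × (-35) = -200 ft.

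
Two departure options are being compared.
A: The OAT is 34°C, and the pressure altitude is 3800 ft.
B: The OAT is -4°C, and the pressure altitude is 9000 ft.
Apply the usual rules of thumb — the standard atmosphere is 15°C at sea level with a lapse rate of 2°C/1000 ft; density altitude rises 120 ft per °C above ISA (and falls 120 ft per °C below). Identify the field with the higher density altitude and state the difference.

B by 1888 ft

A: ISA temp = 7.4°C, deviation +26.6°C, DA = 3800 + 120 × 26.6 = 6992 ft.
B: ISA temp = -3°C, deviation -1°C, DA = 9000 + 120 × (-1) = 8880 ft.
B is higher by 8880 − 6992 = 1888 ft.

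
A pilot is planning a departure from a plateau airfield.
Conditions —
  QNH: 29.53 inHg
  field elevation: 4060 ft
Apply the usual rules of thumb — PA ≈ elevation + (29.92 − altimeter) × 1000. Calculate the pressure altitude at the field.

Pressure correction = (29.92 − 29.53) × 1000 = +390 ft.
Pressure altitude = 4060 + (+390) = 4450 ft.

4450 ft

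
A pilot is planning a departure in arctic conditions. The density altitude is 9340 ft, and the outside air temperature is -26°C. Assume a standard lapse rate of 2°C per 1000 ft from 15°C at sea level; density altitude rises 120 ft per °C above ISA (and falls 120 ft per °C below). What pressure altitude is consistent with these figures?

11500 ft

DA = PA + 120 × (OAT − (15 − 2·PA/1000)) = PA + 120·OAT − 1800 + 0.24·PA = 1.24·PA + 120·OAT − 1800.
So 1.24·PA = 9340 − 120 × (-26) + 1800 = 14260.
PA = 14260 / 1.24 = 11500 ft.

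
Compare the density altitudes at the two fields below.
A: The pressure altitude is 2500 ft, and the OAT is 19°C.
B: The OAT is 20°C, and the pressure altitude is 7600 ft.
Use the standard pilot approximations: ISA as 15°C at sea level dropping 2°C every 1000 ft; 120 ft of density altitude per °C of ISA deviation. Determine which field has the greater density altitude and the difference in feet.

B by 6444 ft

A: ISA temp = 10°C, deviation +9°C, DA = 2500 + 120 × 9 = 3580 ft.
B: ISA temp = -0.2°C, deviation +20.2°C, DA = 7600 + 120 × 20.2 = 10024 ft.
B is higher by 10024 − 3580 = 6444 ft.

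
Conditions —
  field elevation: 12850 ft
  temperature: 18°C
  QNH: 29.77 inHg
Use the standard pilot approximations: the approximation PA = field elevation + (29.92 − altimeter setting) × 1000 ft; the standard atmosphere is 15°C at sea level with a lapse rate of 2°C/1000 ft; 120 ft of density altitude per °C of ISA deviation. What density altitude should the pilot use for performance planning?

16480 ft

Pressure altitude = 12850 + (29.92 − 29.77) × 1000 = 12850 + (+150) = 13000 ft.
ISA temperature at 13000 ft = 15 − 2 × (13000/1000) = -11°C.
ISA deviation = 18 − (-11) = +29°C.
Density altitude = 13000 + 120 × (29) = 16480 ft.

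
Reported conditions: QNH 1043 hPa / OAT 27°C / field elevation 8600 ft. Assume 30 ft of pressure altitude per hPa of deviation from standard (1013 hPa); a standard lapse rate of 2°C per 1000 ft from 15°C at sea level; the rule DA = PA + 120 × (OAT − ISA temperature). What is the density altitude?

Pressure altitude = 8600 + (1013 − 1043) × 30 = 8600 + (-900) = 7700 ft.
ISA temperature at 7700 ft = 15 − 2 × (7700/1000) = -0.4°C.
ISA deviation = 27 − (-0.4) = +27.4°C.
Density altitude = 7700 + 120 × (27.4) = 10988 ft.

10988 ft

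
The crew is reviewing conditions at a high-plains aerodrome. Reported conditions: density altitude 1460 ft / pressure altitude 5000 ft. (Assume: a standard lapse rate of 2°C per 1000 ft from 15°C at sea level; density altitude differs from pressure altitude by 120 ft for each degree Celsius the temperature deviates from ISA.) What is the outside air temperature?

Density altitude − pressure altitude = 1460 − 5000 = -3540 ft.
At 120 ft/°C that is an ISA deviation of -3540/120 = -29.5°C.
ISA temperature at 5000 ft = 15 − 2 × (5000/1000) = 5°C.
OAT = ISA + deviation = 5 + (-29.5) = -24.5°C.

-24.5°C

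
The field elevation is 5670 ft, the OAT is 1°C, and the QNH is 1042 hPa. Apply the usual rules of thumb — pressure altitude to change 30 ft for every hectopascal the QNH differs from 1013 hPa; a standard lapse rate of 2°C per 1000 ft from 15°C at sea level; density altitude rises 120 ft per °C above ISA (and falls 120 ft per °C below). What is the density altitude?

4272 ft

Pressure altitude = 5670 + (1013 − 1042) × 30 = 5670 + (-870) = 4800 ft.
ISA temperature at 4800 ft = 15 − 2 × (4800/1000) = 5.4°C.
ISA deviation = 1 − 5.4 = -4.4°C.
Density altitude = 4800 + 120 × (-4.4) = 4272 ft.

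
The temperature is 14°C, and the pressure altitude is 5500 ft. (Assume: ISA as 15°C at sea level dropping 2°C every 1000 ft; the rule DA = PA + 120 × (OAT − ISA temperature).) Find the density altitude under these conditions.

ISA temperature at 5500 ft = 15 − 2 × (5500/1000) = 4°C.
ISA deviation = 14 − 4 = +10°C.
Density altitude = 5500 + 120 × (10) = 5500 + (+1200) = 6700 ft.

6700 ft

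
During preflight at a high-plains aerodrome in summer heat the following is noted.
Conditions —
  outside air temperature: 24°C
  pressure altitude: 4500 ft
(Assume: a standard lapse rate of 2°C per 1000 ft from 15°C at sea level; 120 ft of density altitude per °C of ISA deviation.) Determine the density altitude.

6660 ft

ISA temperature at 4500 ft = 15 − 2 × (4500/1000) = 6°C.
ISA deviation = 24 − 6 = +18°C.
Density altitude = 4500 + 120 × (18) = 4500 + (+2160) = 6660 ft.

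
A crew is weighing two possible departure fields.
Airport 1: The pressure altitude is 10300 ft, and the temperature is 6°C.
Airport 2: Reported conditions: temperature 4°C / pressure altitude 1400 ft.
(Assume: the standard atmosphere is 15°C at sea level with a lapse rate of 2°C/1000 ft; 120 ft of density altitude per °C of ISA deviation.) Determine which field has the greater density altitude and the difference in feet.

Airport 1: ISA temp = -5.6°C, deviation +11.6°C, DA = 10300 + 120 × 11.6 = 11692 ft.
Airport 2: ISA temp = 12.2°C, deviation -8.2°C, DA = 1400 + 120 × (-8.2) = 416 ft.
Airport 1 is higher by 11692 − 416 = 11276 ft.

Airport 1 by 11276 ft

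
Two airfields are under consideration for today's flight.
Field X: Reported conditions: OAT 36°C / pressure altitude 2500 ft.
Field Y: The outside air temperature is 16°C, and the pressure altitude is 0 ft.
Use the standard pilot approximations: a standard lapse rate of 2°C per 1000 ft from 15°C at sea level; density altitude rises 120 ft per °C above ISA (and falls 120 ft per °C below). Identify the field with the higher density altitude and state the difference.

Field X by 5500 ft

Field X: ISA temp = 10°C, deviation +26°C, DA = 2500 + 120 × 26 = 5620 ft.
Field Y: ISA temp = 15°C, deviation +1°C, DA = 0 + 120 × 1 = 120 ft.
Field X is higher by 5620 − 120 = 5500 ft.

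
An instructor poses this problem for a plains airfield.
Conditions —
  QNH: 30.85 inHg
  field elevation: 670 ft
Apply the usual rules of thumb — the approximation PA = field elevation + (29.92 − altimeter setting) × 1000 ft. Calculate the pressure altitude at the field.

Pressure correction = (29.92 − 30.85) × 1000 = -930 ft.
Pressure altitude = 670 + (-930) = -260 ft.

-260 ft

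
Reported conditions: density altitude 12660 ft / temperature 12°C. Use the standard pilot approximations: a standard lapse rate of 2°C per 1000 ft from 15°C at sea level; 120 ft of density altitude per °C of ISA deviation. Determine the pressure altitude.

DA = PA + 120 × (OAT − (15 − 2·PA/1000)) = PA + 120·OAT − 1800 + 0.24·PA = 1.24·PA + 120·OAT − 1800.
So 1.24·PA = 12660 − 120 × 12 + 1800 = 13020.
PA = 13020 / 1.24 = 10500 ft.

10500 ft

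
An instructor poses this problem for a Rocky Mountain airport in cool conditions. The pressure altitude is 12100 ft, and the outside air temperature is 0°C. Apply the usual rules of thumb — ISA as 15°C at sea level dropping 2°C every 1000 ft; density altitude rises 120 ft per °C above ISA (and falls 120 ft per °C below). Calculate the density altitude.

13204 ft

ISA temperature at 12100 ft = 15 − 2 × (12100/1000) = -9.2°C.
ISA deviation = 0 − (-9.2) = +9.2°C.
Density altitude = 12100 + 120 × (9.2) = 12100 + (+1104) = 13204 ft.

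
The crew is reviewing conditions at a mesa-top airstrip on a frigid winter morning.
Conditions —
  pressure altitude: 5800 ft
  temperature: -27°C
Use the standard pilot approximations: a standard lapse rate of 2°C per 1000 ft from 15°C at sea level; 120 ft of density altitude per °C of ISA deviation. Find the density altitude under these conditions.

ISA temperature at 5800 ft = 15 − 2 × (5800/1000) = 3.4°C.
ISA deviation = -27 − 3.4 = -30.4°C.
Density altitude = 5800 + 120 × (-30.4) = 5800 + (-3648) = 2152 ft.

2152 ft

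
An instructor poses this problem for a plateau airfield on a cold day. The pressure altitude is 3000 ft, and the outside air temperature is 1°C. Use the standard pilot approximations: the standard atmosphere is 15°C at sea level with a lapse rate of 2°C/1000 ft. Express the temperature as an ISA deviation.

ISA temperature at 3000 ft = 15 − 2 × (3000/1000) = 9°C.
Deviation = OAT − ISA = 1 − 9 = -8°C.

ISA-8°C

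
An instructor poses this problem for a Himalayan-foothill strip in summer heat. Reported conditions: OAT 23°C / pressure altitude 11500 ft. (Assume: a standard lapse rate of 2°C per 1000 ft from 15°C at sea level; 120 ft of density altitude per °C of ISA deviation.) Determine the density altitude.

15220 ft

ISA temperature at 11500 ft = 15 − 2 × (11500/1000) = -8°C.
ISA deviation = 23 − (-8) = +31°C.
Density altitude = 11500 + 120 × (31) = 11500 + (+3720) = 15220 ft.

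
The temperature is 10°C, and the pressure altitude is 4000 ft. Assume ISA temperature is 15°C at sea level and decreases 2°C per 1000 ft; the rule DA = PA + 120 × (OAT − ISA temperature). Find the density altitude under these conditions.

ISA temperature at 4000 ft = 15 − 2 × (4000/1000) = 7°C.
ISA deviation = 10 − 7 = +3°C.
Density altitude = 4000 + 120 × (3) = 4000 + (+360) = 4360 ft.

4360 ft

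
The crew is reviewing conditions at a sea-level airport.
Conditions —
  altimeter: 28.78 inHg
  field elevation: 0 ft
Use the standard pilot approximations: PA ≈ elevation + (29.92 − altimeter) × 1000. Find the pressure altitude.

1140 ft

Pressure correction = (29.92 − 28.78) × 1000 = +1140 ft.
Pressure altitude = 0 + (+1140) = 1140 ft.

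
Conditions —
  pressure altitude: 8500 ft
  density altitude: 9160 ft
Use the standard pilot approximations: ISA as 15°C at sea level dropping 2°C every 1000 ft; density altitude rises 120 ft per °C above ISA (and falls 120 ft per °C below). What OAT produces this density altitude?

Density altitude − pressure altitude = 9160 − 8500 = +660 ft.
At 120 ft/°C that is an ISA deviation of 660/120 = +5.5°C.
ISA temperature at 8500 ft = 15 − 2 × (8500/1000) = -2°C.
OAT = ISA + deviation = -2 + (+5.5) = 3.5°C.

3.5°C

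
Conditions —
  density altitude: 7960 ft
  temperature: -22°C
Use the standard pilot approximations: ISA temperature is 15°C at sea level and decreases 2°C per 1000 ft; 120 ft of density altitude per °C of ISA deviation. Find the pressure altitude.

10000 ft

DA = PA + 120 × (OAT − (15 − 2·PA/1000)) = PA + 120·OAT − 1800 + 0.24·PA = 1.24·PA + 120·OAT − 1800.
So 1.24·PA = 7960 − 120 × (-22) + 1800 = 12400.
PA = 12400 / 1.24 = 10000 ft.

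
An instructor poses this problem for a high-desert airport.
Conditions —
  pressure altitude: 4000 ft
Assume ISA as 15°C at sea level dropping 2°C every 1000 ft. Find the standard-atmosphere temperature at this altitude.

ISA temperature = 15 − 2 × (4000/1000) = 15 − 8 = 7°C.

7°C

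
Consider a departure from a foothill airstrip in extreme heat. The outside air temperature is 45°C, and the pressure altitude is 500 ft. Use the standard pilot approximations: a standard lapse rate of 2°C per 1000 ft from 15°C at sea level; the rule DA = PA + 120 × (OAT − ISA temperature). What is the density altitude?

4220 ft

ISA temperature at 500 ft = 15 − 2 × (500/1000) = 14°C.
ISA deviation = 45 − 14 = +31°C.
Density altitude = 500 + 120 × (31) = 500 + (+3720) = 4220 ft.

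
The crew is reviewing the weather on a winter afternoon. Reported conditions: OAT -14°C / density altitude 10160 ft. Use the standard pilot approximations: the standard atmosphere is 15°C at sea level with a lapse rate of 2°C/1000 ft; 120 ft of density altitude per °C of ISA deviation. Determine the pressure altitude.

DA = PA + 120 × (OAT − (15 − 2·PA/1000)) = PA + 120·OAT − 1800 + 0.24·PA = 1.24·PA + 120·OAT − 1800.
So 1.24·PA = 10160 − 120 × (-14) + 1800 = 13640.
PA = 13640 / 1.24 = 11000 ft.

11000 ft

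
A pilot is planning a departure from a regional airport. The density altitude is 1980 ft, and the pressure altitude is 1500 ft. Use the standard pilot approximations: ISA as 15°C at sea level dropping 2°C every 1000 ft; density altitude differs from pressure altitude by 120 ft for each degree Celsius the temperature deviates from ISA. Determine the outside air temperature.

Density altitude − pressure altitude = 1980 − 1500 = +480 ft.
At 120 ft/°C that is an ISA deviation of 480/120 = +4°C.
ISA temperature at 1500 ft = 15 − 2 × (1500/1000) = 12°C.
OAT = ISA + deviation = 12 + (+4) = 16°C.

16°C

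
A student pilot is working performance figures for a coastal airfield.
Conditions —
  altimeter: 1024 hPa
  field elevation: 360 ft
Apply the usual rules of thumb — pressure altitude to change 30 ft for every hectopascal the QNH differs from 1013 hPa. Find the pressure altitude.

30 ft

Pressure correction = (1013 − 1024) × 30 = -330 ft.
Pressure altitude = 360 + (-330) = 30 ft.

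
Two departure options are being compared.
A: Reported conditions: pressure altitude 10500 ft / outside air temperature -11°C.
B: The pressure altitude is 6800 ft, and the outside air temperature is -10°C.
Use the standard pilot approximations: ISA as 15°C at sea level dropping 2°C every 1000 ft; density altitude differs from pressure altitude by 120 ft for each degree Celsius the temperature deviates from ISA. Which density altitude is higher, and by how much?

A: ISA temp = -6°C, deviation -5°C, DA = 10500 + 120 × (-5) = 9900 ft.
B: ISA temp = 1.4°C, deviation -11.4°C, DA = 6800 + 120 × (-11.4) = 5432 ft.
A is higher by 9900 − 5432 = 4468 ft.

A by 4468 ft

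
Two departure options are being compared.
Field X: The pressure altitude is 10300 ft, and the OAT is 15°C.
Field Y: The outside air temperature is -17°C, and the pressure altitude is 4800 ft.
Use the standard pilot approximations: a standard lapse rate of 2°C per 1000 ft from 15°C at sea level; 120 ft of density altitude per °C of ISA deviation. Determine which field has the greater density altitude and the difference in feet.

Field X: ISA temp = -5.6°C, deviation +20.6°C, DA = 10300 + 120 × 20.6 = 12772 ft.
Field Y: ISA temp = 5.4°C, deviation -22.4°C, DA = 4800 + 120 × (-22.4) = 2112 ft.
Field X is higher by 12772 − 2112 = 10660 ft.

Field X by 10660 ft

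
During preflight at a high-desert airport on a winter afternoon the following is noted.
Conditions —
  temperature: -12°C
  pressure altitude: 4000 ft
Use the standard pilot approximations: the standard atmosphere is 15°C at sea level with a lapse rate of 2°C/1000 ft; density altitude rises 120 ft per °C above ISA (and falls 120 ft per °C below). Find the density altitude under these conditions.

ISA temperature at 4000 ft = 15 − 2 × (4000/1000) = 7°C.
ISA deviation = -12 − 7 = -19°C.
Density altitude = 4000 + 120 × (-19) = 4000 + (-2280) = 1720 ft.

1720 ft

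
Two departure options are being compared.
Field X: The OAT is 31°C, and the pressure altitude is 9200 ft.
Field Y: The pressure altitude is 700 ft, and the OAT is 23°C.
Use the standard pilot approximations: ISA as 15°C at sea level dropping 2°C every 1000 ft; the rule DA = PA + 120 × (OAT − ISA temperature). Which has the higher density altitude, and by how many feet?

Field X: ISA temp = -3.4°C, deviation +34.4°C, DA = 9200 + 120 × 34.4 = 13328 ft.
Field Y: ISA temp = 13.6°C, deviation +9.4°C, DA = 700 + 120 × 9.4 = 1828 ft.
Field X is higher by 13328 − 1828 = 11500 ft.

Field X by 11500 ft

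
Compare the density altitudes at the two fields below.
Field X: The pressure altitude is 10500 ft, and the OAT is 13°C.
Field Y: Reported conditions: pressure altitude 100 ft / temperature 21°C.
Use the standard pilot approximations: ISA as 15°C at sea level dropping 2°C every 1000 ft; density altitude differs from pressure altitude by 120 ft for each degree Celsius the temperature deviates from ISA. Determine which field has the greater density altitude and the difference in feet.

Field X by 11936 ft

Field X: ISA temp = -6°C, deviation +19°C, DA = 10500 + 120 × 19 = 12780 ft.
Field Y: ISA temp = 14.8°C, deviation +6.2°C, DA = 100 + 120 × 6.2 = 844 ft.
Field X is higher by 12780 − 844 = 11936 ft.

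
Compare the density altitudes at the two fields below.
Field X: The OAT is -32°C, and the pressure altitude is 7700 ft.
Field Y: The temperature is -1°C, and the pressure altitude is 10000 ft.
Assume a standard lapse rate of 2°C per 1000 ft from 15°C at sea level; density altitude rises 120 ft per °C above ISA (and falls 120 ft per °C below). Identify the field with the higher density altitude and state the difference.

Field Y by 6572 ft

Field X: ISA temp = -0.4°C, deviation -31.6°C, DA = 7700 + 120 × (-31.6) = 3908 ft.
Field Y: ISA temp = -5°C, deviation +4°C, DA = 10000 + 120 × 4 = 10480 ft.
Field Y is higher by 10480 − 3908 = 6572 ft.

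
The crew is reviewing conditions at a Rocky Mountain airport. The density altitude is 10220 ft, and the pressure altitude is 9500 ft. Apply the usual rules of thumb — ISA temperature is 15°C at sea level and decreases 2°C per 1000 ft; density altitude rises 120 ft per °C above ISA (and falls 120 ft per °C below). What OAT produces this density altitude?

2°C

Density altitude − pressure altitude = 10220 − 9500 = +720 ft.
At 120 ft/°C that is an ISA deviation of 720/120 = +6°C.
ISA temperature at 9500 ft = 15 − 2 × (9500/1000) = -4°C.
OAT = ISA + deviation = -4 + (+6) = 2°C.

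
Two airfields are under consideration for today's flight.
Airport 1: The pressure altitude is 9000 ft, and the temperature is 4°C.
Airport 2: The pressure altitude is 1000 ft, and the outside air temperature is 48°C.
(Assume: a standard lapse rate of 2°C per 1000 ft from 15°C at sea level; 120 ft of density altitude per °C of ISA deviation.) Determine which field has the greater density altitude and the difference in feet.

Airport 1: ISA temp = -3°C, deviation +7°C, DA = 9000 + 120 × 7 = 9840 ft.
Airport 2: ISA temp = 13°C, deviation +35°C, DA = 1000 + 120 × 35 = 5200 ft.
Airport 1 is higher by 9840 − 5200 = 4640 ft.

Airport 1 by 4640 ft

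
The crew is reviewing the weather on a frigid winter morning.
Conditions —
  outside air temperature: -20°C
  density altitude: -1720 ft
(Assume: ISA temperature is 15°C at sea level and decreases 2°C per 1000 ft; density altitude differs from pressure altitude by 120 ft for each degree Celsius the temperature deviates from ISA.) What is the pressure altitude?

2000 ft

DA = PA + 120 × (OAT − (15 − 2·PA/1000)) = PA + 120·OAT − 1800 + 0.24·PA = 1.24·PA + 120·OAT − 1800.
So 1.24·PA = -1720 − 120 × (-20) + 1800 = 2480.
PA = 2480 / 1.24 = 2000 ft.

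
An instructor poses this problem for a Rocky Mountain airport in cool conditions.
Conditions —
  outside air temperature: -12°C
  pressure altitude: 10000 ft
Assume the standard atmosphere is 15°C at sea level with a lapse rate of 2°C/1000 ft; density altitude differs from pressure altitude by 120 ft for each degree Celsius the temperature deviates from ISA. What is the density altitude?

ISA temperature at 10000 ft = 15 − 2 × (10000/1000) = -5°C.
ISA deviation = -12 − (-5) = -7°C.
Density altitude = 10000 + 120 × (-7) = 10000 + (-840) = 9160 ft.

9160 ft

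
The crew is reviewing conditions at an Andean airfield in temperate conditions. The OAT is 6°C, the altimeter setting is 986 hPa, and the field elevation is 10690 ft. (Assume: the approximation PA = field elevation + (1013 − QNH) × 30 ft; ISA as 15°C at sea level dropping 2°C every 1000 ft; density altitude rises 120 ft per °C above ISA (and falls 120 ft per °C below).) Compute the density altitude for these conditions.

13180 ft

Pressure altitude = 10690 + (1013 − 986) × 30 = 10690 + (+810) = 11500 ft.
ISA temperature at 11500 ft = 15 − 2 × (11500/1000) = -8°C.
ISA deviation = 6 − (-8) = +14°C.
Density altitude = 11500 + 120 × (14) = 13180 ft.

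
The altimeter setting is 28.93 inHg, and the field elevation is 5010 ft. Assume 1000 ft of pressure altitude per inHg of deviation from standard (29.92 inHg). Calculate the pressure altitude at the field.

6000 ft

Pressure correction = (29.92 − 28.93) × 1000 = +990 ft.
Pressure altitude = 5010 + (+990) = 6000 ft.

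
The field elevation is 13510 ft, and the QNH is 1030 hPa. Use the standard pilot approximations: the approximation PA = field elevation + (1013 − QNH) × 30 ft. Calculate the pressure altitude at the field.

13000 ft

Pressure correction = (1013 − 1030) × 30 = -510 ft.
Pressure altitude = 13510 + (-510) = 13000 ft.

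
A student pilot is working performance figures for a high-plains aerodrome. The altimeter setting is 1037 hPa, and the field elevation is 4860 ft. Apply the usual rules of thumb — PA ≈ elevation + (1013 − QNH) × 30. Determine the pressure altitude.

4140 ft

Pressure correction = (1013 − 1037) × 30 = -720 ft.
Pressure altitude = 4860 + (-720) = 4140 ft.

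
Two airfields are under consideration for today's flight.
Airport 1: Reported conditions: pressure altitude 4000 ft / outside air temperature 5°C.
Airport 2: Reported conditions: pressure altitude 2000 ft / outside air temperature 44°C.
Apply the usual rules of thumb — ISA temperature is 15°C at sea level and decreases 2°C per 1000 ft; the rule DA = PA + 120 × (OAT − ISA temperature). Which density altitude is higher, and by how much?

Airport 1: ISA temp = 7°C, deviation -2°C, DA = 4000 + 120 × (-2) = 3760 ft.
Airport 2: ISA temp = 11°C, deviation +33°C, DA = 2000 + 120 × 33 = 5960 ft.
Airport 2 is higher by 5960 − 3760 = 2200 ft.

Airport 2 by 2200 ft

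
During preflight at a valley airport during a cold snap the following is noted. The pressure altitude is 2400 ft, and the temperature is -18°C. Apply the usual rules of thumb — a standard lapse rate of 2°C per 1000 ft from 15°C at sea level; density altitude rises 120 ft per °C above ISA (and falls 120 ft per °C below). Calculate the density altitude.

-984 ft

ISA temperature at 2400 ft = 15 − 2 × (2400/1000) = 10.2°C.
ISA deviation = -18 − 10.2 = -28.2°C.
Density altitude = 2400 + 120 × (-28.2) = 2400 + (-3384) = -984 ft.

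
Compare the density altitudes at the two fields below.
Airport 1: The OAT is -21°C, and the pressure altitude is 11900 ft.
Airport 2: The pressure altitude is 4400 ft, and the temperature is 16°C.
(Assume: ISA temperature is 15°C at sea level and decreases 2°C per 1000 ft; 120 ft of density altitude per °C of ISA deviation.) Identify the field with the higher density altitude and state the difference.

Airport 1: ISA temp = -8.8°C, deviation -12.2°C, DA = 11900 + 120 × (-12.2) = 10436 ft.
Airport 2: ISA temp = 6.2°C, deviation +9.8°C, DA = 4400 + 120 × 9.8 = 5576 ft.
Airport 1 is higher by 10436 − 5576 = 4860 ft.

Airport 1 by 4860 ft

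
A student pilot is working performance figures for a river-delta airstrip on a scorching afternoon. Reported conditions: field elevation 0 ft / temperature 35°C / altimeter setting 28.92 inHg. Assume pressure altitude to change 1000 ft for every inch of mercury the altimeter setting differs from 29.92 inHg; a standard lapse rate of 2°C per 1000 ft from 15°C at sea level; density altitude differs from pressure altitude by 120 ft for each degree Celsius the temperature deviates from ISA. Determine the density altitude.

Pressure altitude = 0 + (29.92 − 28.92) × 1000 = 0 + (+1000) = 1000 ft.
ISA temperature at 1000 ft = 15 − 2 × (1000/1000) = 13°C.
ISA deviation = 35 − 13 = +22°C.
Density altitude = 1000 + 120 × (22) = 3640 ft.

3640 ft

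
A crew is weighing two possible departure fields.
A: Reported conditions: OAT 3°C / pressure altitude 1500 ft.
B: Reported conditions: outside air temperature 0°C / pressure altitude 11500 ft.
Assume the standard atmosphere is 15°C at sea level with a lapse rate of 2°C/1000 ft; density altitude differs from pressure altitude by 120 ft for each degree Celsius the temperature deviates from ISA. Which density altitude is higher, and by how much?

B by 12040 ft

A: ISA temp = 12°C, deviation -9°C, DA = 1500 + 120 × (-9) = 420 ft.
B: ISA temp = -8°C, deviation +8°C, DA = 11500 + 120 × 8 = 12460 ft.
B is higher by 12460 − 420 = 12040 ft.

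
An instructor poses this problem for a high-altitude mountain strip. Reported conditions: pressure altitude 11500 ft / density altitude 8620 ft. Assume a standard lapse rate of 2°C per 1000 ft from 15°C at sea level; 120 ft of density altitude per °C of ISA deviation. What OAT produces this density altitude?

Density altitude − pressure altitude = 8620 − 11500 = -2880 ft.
At 120 ft/°C that is an ISA deviation of -2880/120 = -24°C.
ISA temperature at 11500 ft = 15 − 2 × (11500/1000) = -8°C.
OAT = ISA + deviation = -8 + (-24) = -32°C.

-32°C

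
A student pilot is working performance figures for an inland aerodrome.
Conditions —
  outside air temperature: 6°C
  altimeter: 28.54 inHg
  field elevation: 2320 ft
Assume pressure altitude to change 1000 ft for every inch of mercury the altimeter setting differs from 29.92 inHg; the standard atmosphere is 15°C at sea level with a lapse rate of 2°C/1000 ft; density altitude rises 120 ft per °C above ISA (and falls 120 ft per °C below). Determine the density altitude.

Pressure altitude = 2320 + (29.92 − 28.54) × 1000 = 2320 + (+1380) = 3700 ft.
ISA temperature at 3700 ft = 15 − 2 × (3700/1000) = 7.6°C.
ISA deviation = 6 − 7.6 = -1.6°C.
Density altitude = 3700 + 120 × (-1.6) = 3508 ft.

3508 ft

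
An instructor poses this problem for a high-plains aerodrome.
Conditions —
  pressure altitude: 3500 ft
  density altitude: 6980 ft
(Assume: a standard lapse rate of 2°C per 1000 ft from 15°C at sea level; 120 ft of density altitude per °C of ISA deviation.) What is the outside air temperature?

37°C

Density altitude − pressure altitude = 6980 − 3500 = +3480 ft.
At 120 ft/°C that is an ISA deviation of 3480/120 = +29°C.
ISA temperature at 3500 ft = 15 − 2 × (3500/1000) = 8°C.
OAT = ISA + deviation = 8 + (+29) = 37°C.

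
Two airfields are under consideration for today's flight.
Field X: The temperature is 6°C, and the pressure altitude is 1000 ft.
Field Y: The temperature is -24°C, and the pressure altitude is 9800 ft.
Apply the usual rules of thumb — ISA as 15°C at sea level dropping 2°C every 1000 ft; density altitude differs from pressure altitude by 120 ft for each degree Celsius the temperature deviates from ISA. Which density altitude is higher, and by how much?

Field X: ISA temp = 13°C, deviation -7°C, DA = 1000 + 120 × (-7) = 160 ft.
Field Y: ISA temp = -4.6°C, deviation -19.4°C, DA = 9800 + 120 × (-19.4) = 7472 ft.
Field Y is higher by 7472 − 160 = 7312 ft.

Field Y by 7312 ft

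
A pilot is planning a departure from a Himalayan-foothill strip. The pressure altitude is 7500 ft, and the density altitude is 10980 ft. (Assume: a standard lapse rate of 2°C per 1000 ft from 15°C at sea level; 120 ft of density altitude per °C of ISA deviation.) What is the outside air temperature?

29°C

Density altitude − pressure altitude = 10980 − 7500 = +3480 ft.
At 120 ft/°C that is an ISA deviation of 3480/120 = +29°C.
ISA temperature at 7500 ft = 15 − 2 × (7500/1000) = 0°C.
OAT = ISA + deviation = 0 + (+29) = 29°C.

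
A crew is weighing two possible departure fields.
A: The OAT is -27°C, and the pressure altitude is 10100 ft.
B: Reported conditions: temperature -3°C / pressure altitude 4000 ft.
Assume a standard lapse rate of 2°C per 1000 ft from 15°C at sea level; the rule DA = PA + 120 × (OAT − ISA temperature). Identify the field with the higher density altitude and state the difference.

A by 4684 ft

A: ISA temp = -5.2°C, deviation -21.8°C, DA = 10100 + 120 × (-21.8) = 7484 ft.
B: ISA temp = 7°C, deviation -10°C, DA = 4000 + 120 × (-10) = 2800 ft.
A is higher by 7484 − 2800 = 4684 ft.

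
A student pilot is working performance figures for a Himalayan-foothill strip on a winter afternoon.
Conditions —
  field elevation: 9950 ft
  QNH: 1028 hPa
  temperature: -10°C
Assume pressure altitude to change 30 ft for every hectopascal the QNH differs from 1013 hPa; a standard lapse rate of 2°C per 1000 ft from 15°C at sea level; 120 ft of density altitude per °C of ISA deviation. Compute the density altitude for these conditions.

8780 ft

Pressure altitude = 9950 + (1013 − 1028) × 30 = 9950 + (-450) = 9500 ft.
ISA temperature at 9500 ft = 15 − 2 × (9500/1000) = -4°C.
ISA deviation = -10 − (-4) = -6°C.
Density altitude = 9500 + 120 × (-6) = 8780 ft.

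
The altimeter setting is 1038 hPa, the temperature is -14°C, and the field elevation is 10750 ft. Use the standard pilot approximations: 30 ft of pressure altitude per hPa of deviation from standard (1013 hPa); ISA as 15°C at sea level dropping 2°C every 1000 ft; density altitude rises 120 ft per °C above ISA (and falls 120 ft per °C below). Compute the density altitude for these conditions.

Pressure altitude = 10750 + (1013 − 1038) × 30 = 10750 + (-750) = 10000 ft.
ISA temperature at 10000 ft = 15 − 2 × (10000/1000) = -5°C.
ISA deviation = -14 − (-5) = -9°C.
Density altitude = 10000 + 120 × (-9) = 8920 ft.

8920 ft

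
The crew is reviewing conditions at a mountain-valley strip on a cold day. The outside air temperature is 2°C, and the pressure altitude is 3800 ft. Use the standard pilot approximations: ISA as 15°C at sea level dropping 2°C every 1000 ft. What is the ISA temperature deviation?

ISA temperature at 3800 ft = 15 − 2 × (3800/1000) = 7.4°C.
Deviation = OAT − ISA = 2 − 7.4 = -5.4°C.

ISA-5.4°C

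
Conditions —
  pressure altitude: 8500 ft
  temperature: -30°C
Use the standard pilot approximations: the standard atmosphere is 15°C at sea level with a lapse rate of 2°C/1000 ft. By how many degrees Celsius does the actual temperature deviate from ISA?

ISA-28°C

ISA temperature at 8500 ft = 15 − 2 × (8500/1000) = -2°C.
Deviation = OAT − ISA = -30 − (-2) = -28°C.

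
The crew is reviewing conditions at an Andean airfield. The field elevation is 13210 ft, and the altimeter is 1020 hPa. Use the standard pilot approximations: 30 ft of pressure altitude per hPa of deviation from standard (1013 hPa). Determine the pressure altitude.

13000 ft

Pressure correction = (1013 − 1020) × 30 = -210 ft.
Pressure altitude = 13210 + (-210) = 13000 ft.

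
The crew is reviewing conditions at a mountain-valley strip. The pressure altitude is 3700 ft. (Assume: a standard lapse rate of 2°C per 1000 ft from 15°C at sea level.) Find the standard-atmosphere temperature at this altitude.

ISA temperature = 15 − 2 × (3700/1000) = 15 − 7.4 = 7.6°C.

7.6°C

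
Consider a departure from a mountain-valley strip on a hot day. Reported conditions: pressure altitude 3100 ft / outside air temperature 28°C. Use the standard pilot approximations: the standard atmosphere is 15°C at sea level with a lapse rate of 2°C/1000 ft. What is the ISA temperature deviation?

ISA+19.2°C

ISA temperature at 3100 ft = 15 − 2 × (3100/1000) = 8.8°C.
Deviation = OAT − ISA = 28 − 8.8 = +19.2°C.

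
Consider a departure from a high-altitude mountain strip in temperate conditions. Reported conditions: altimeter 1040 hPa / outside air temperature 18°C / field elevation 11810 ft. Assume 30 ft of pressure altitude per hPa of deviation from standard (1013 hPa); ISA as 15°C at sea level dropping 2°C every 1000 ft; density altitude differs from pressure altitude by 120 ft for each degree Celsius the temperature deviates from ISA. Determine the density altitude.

Pressure altitude = 11810 + (1013 − 1040) × 30 = 11810 + (-810) = 11000 ft.
ISA temperature at 11000 ft = 15 − 2 × (11000/1000) = -7°C.
ISA deviation = 18 − (-7) = +25°C.
Density altitude = 11000 + 120 × (25) = 14000 ft.

14000 ft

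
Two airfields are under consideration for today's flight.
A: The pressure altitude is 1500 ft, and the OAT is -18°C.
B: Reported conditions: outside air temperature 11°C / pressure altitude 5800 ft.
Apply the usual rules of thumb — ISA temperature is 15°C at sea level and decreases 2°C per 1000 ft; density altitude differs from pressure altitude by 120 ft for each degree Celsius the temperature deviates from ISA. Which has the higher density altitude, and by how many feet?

B by 8812 ft

A: ISA temp = 12°C, deviation -30°C, DA = 1500 + 120 × (-30) = -2100 ft.
B: ISA temp = 3.4°C, deviation +7.6°C, DA = 5800 + 120 × 7.6 = 6712 ft.
B is higher by 6712 − (-2100) = 8812 ft.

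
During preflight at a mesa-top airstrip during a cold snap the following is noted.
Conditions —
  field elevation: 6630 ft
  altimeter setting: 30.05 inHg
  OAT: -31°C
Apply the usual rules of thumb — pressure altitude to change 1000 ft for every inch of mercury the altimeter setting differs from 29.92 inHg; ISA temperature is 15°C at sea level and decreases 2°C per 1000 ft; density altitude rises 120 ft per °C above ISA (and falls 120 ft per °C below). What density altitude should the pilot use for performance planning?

2540 ft

Pressure altitude = 6630 + (29.92 − 30.05) × 1000 = 6630 + (-130) = 6500 ft.
ISA temperature at 6500 ft = 15 − 2 × (6500/1000) = 2°C.
ISA deviation = -31 − 2 = -33°C.
Density altitude = 6500 + 120 × (-33) = 2540 ft.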